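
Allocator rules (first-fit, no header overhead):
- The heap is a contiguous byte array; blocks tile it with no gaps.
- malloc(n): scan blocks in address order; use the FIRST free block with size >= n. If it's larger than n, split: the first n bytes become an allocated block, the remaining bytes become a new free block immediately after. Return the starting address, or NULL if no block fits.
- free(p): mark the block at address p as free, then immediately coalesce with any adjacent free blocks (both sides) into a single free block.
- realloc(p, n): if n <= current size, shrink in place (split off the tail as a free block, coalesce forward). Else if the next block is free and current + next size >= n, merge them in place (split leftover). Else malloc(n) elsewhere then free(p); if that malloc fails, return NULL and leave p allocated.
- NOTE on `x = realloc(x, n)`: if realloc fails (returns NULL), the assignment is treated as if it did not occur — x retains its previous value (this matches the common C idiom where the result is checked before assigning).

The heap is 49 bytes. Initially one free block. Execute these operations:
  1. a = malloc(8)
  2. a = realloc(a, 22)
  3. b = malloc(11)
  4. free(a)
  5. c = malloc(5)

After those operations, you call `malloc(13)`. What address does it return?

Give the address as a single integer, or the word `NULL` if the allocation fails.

Answer: 5

Derivation:
Op 1: a = malloc(8) -> a = 0; heap: [0-7 ALLOC][8-48 FREE]
Op 2: a = realloc(a, 22) -> a = 0; heap: [0-21 ALLOC][22-48 FREE]
Op 3: b = malloc(11) -> b = 22; heap: [0-21 ALLOC][22-32 ALLOC][33-48 FREE]
Op 4: free(a) -> (freed a); heap: [0-21 FREE][22-32 ALLOC][33-48 FREE]
Op 5: c = malloc(5) -> c = 0; heap: [0-4 ALLOC][5-21 FREE][22-32 ALLOC][33-48 FREE]
malloc(13): first-fit scan over [0-4 ALLOC][5-21 FREE][22-32 ALLOC][33-48 FREE] -> 5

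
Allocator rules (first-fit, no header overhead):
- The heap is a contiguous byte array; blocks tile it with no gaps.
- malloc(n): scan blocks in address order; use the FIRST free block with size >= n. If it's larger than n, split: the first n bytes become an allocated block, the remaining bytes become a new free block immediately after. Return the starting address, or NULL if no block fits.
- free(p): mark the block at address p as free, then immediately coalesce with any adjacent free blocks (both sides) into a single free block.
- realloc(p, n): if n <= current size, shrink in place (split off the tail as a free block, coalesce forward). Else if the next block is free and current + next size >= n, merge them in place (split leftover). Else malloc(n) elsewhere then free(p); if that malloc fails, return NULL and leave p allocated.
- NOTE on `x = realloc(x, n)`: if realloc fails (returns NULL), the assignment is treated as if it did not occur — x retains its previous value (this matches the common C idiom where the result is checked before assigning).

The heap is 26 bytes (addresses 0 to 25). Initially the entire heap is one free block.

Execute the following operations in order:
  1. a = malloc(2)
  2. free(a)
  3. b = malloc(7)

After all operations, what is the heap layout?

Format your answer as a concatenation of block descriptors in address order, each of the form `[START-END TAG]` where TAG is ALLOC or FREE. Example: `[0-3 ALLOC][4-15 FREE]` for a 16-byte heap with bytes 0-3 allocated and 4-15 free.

Answer: [0-6 ALLOC][7-25 FREE]

Derivation:
Op 1: a = malloc(2) -> a = 0; heap: [0-1 ALLOC][2-25 FREE]
Op 2: free(a) -> (freed a); heap: [0-25 FREE]
Op 3: b = malloc(7) -> b = 0; heap: [0-6 ALLOC][7-25 FREE]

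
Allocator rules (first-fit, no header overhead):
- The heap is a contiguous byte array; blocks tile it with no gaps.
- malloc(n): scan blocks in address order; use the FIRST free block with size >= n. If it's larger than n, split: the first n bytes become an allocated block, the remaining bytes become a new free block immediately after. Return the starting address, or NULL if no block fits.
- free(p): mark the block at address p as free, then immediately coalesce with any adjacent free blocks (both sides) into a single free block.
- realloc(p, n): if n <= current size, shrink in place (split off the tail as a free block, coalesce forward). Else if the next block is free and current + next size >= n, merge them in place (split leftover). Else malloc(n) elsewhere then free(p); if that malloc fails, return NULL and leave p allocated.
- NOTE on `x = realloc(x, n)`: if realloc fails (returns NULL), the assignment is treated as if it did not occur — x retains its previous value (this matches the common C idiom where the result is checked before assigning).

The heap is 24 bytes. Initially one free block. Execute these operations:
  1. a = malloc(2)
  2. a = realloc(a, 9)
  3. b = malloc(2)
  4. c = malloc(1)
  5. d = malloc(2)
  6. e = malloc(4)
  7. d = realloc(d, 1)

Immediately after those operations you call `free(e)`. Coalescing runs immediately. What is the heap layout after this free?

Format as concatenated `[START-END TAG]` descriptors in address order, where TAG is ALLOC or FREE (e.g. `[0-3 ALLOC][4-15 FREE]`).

Answer: [0-8 ALLOC][9-10 ALLOC][11-11 ALLOC][12-12 ALLOC][13-23 FREE]

Derivation:
Op 1: a = malloc(2) -> a = 0; heap: [0-1 ALLOC][2-23 FREE]
Op 2: a = realloc(a, 9) -> a = 0; heap: [0-8 ALLOC][9-23 FREE]
Op 3: b = malloc(2) -> b = 9; heap: [0-8 ALLOC][9-10 ALLOC][11-23 FREE]
Op 4: c = malloc(1) -> c = 11; heap: [0-8 ALLOC][9-10 ALLOC][11-11 ALLOC][12-23 FREE]
Op 5: d = malloc(2) -> d = 12; heap: [0-8 ALLOC][9-10 ALLOC][11-11 ALLOC][12-13 ALLOC][14-23 FREE]
Op 6: e = malloc(4) -> e = 14; heap: [0-8 ALLOC][9-10 ALLOC][11-11 ALLOC][12-13 ALLOC][14-17 ALLOC][18-23 FREE]
Op 7: d = realloc(d, 1) -> d = 12; heap: [0-8 ALLOC][9-10 ALLOC][11-11 ALLOC][12-12 ALLOC][13-13 FREE][14-17 ALLOC][18-23 FREE]
free(e): e = 14 -> block [14-17 ALLOC]; mark free, coalesce with adjacent free neighbors -> [0-8 ALLOC][9-10 ALLOC][11-11 ALLOC][12-12 ALLOC][13-23 FREE]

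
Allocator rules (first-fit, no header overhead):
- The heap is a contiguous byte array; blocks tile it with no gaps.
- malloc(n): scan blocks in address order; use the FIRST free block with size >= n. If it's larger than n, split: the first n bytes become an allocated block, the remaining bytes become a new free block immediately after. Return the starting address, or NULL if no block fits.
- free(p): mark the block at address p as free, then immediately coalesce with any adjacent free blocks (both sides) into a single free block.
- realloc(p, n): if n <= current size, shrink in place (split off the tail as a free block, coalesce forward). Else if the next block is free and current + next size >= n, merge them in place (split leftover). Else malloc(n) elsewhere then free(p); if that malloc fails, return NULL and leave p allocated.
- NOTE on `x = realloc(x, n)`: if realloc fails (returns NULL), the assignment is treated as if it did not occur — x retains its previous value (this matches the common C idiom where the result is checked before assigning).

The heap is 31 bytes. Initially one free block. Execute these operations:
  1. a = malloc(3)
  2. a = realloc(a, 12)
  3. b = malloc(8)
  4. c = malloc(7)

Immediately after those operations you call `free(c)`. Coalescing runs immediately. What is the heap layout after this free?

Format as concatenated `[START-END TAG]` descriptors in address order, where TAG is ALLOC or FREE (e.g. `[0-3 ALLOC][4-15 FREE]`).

Op 1: a = malloc(3) -> a = 0; heap: [0-2 ALLOC][3-30 FREE]
Op 2: a = realloc(a, 12) -> a = 0; heap: [0-11 ALLOC][12-30 FREE]
Op 3: b = malloc(8) -> b = 12; heap: [0-11 ALLOC][12-19 ALLOC][20-30 FREE]
Op 4: c = malloc(7) -> c = 20; heap: [0-11 ALLOC][12-19 ALLOC][20-26 ALLOC][27-30 FREE]
free(c): c = 20 -> block [20-26 ALLOC]; mark free, coalesce with adjacent free neighbors -> [0-11 ALLOC][12-19 ALLOC][20-30 FREE]

Answer: [0-11 ALLOC][12-19 ALLOC][20-30 FREE]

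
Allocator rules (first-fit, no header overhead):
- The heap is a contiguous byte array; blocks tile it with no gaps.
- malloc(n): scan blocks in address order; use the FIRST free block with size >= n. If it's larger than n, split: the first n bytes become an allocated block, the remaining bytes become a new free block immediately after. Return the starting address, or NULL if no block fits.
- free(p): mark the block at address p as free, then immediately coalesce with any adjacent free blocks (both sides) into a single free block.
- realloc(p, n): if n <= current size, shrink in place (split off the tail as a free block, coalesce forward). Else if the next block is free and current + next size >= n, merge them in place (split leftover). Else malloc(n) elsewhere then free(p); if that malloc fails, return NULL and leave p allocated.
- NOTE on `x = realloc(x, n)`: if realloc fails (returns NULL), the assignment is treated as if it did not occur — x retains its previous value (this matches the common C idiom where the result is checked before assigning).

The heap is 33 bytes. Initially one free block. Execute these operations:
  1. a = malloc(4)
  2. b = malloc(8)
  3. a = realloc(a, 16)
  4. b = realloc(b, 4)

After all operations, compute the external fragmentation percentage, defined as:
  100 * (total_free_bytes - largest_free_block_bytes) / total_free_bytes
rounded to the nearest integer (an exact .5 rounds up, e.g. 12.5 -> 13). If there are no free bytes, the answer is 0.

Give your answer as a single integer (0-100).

Answer: 62

Derivation:
Op 1: a = malloc(4) -> a = 0; heap: [0-3 ALLOC][4-32 FREE]
Op 2: b = malloc(8) -> b = 4; heap: [0-3 ALLOC][4-11 ALLOC][12-32 FREE]
Op 3: a = realloc(a, 16) -> a = 12; heap: [0-3 FREE][4-11 ALLOC][12-27 ALLOC][28-32 FREE]
Op 4: b = realloc(b, 4) -> b = 4; heap: [0-3 FREE][4-7 ALLOC][8-11 FREE][12-27 ALLOC][28-32 FREE]
Free blocks: [4 4 5] total_free=13 largest=5 -> 100*(13-5)/13 = 800/13 ≈ 61.538 -> rounds to 62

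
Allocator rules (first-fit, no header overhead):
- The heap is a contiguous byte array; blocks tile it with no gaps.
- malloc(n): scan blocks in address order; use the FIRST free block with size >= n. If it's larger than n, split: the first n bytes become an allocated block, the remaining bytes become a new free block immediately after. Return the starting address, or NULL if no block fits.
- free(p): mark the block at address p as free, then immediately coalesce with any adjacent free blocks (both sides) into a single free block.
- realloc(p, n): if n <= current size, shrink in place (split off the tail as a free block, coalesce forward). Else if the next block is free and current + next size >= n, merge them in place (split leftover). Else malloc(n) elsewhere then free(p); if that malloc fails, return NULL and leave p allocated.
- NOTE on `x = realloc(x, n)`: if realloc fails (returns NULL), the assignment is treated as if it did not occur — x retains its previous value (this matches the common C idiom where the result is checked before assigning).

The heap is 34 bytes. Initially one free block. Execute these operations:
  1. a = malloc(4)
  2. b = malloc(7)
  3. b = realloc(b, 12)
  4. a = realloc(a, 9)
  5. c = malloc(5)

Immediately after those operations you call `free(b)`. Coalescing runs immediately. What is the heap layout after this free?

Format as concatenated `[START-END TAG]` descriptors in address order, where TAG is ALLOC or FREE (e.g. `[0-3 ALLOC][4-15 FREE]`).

Op 1: a = malloc(4) -> a = 0; heap: [0-3 ALLOC][4-33 FREE]
Op 2: b = malloc(7) -> b = 4; heap: [0-3 ALLOC][4-10 ALLOC][11-33 FREE]
Op 3: b = realloc(b, 12) -> b = 4; heap: [0-3 ALLOC][4-15 ALLOC][16-33 FREE]
Op 4: a = realloc(a, 9) -> a = 16; heap: [0-3 FREE][4-15 ALLOC][16-24 ALLOC][25-33 FREE]
Op 5: c = malloc(5) -> c = 25; heap: [0-3 FREE][4-15 ALLOC][16-24 ALLOC][25-29 ALLOC][30-33 FREE]
free(b): b = 4 -> block [4-15 ALLOC]; mark free, coalesce with adjacent free neighbors -> [0-15 FREE][16-24 ALLOC][25-29 ALLOC][30-33 FREE]

Answer: [0-15 FREE][16-24 ALLOC][25-29 ALLOC][30-33 FREE]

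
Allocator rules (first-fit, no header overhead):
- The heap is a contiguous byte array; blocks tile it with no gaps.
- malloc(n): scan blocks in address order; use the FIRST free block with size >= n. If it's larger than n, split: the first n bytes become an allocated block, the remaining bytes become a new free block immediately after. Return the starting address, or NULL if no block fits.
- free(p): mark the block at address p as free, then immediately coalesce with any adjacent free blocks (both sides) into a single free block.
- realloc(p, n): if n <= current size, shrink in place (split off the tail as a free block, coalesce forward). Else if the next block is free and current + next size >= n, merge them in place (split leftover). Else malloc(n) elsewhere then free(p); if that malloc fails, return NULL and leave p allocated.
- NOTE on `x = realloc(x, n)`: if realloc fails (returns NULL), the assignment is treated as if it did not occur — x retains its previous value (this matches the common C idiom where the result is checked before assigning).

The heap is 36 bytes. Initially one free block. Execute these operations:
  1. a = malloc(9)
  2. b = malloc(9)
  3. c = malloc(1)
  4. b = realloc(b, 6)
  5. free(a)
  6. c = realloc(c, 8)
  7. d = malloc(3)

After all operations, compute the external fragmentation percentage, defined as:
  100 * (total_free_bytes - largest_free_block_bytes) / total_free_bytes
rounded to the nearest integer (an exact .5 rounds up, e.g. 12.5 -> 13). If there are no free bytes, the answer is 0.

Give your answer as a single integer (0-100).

Op 1: a = malloc(9) -> a = 0; heap: [0-8 ALLOC][9-35 FREE]
Op 2: b = malloc(9) -> b = 9; heap: [0-8 ALLOC][9-17 ALLOC][18-35 FREE]
Op 3: c = malloc(1) -> c = 18; heap: [0-8 ALLOC][9-17 ALLOC][18-18 ALLOC][19-35 FREE]
Op 4: b = realloc(b, 6) -> b = 9; heap: [0-8 ALLOC][9-14 ALLOC][15-17 FREE][18-18 ALLOC][19-35 FREE]
Op 5: free(a) -> (freed a); heap: [0-8 FREE][9-14 ALLOC][15-17 FREE][18-18 ALLOC][19-35 FREE]
Op 6: c = realloc(c, 8) -> c = 18; heap: [0-8 FREE][9-14 ALLOC][15-17 FREE][18-25 ALLOC][26-35 FREE]
Op 7: d = malloc(3) -> d = 0; heap: [0-2 ALLOC][3-8 FREE][9-14 ALLOC][15-17 FREE][18-25 ALLOC][26-35 FREE]
Free blocks: [6 3 10] total_free=19 largest=10 -> 100*(19-10)/19 = 900/19 ≈ 47.368 -> rounds to 47

Answer: 47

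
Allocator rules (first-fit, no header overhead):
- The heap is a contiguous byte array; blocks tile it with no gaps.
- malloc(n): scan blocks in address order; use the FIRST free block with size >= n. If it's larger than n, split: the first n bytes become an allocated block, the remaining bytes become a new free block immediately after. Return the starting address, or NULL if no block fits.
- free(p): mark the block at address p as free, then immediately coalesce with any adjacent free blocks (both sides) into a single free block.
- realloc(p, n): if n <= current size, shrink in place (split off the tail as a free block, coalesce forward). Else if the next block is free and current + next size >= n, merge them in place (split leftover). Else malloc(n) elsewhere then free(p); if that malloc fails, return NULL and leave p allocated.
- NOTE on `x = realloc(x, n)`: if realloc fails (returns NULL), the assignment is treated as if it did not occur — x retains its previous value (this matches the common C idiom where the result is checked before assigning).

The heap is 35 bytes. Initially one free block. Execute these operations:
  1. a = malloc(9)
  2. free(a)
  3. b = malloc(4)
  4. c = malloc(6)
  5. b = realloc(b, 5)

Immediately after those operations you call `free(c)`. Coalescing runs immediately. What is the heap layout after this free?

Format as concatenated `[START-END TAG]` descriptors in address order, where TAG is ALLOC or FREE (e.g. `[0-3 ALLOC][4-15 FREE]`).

Answer: [0-9 FREE][10-14 ALLOC][15-34 FREE]

Derivation:
Op 1: a = malloc(9) -> a = 0; heap: [0-8 ALLOC][9-34 FREE]
Op 2: free(a) -> (freed a); heap: [0-34 FREE]
Op 3: b = malloc(4) -> b = 0; heap: [0-3 ALLOC][4-34 FREE]
Op 4: c = malloc(6) -> c = 4; heap: [0-3 ALLOC][4-9 ALLOC][10-34 FREE]
Op 5: b = realloc(b, 5) -> b = 10; heap: [0-3 FREE][4-9 ALLOC][10-14 ALLOC][15-34 FREE]
free(c): c = 4 -> block [4-9 ALLOC]; mark free, coalesce with adjacent free neighbors -> [0-9 FREE][10-14 ALLOC][15-34 FREE]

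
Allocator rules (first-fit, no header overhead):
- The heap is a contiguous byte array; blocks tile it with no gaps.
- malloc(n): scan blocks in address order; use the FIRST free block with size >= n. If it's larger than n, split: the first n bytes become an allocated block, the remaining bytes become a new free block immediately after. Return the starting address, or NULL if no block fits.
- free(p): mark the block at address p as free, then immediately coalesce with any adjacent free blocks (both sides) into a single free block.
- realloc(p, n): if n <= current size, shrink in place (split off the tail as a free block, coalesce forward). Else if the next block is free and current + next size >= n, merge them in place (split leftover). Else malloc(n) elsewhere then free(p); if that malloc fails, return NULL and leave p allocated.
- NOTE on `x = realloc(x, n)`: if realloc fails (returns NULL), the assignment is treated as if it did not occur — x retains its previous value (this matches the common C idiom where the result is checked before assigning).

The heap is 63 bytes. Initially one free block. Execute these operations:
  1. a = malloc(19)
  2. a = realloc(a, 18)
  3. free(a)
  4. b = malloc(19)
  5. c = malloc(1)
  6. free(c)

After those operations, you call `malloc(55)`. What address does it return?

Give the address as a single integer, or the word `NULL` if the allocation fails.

Op 1: a = malloc(19) -> a = 0; heap: [0-18 ALLOC][19-62 FREE]
Op 2: a = realloc(a, 18) -> a = 0; heap: [0-17 ALLOC][18-62 FREE]
Op 3: free(a) -> (freed a); heap: [0-62 FREE]
Op 4: b = malloc(19) -> b = 0; heap: [0-18 ALLOC][19-62 FREE]
Op 5: c = malloc(1) -> c = 19; heap: [0-18 ALLOC][19-19 ALLOC][20-62 FREE]
Op 6: free(c) -> (freed c); heap: [0-18 ALLOC][19-62 FREE]
malloc(55): first-fit scan over [0-18 ALLOC][19-62 FREE] -> NULL

Answer: NULL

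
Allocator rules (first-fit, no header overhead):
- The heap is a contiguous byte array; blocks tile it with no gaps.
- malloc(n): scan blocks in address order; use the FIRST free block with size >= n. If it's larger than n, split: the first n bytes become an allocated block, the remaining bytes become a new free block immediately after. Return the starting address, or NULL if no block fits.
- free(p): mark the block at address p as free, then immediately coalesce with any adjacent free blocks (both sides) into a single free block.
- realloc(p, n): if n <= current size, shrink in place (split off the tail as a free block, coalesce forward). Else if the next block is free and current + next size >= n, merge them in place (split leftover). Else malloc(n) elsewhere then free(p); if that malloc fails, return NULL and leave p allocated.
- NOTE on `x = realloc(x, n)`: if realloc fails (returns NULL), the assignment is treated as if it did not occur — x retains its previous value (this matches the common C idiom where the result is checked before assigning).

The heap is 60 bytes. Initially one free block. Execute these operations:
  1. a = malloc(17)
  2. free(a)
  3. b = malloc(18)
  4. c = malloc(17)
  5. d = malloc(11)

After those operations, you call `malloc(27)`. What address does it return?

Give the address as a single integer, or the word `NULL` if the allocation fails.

Op 1: a = malloc(17) -> a = 0; heap: [0-16 ALLOC][17-59 FREE]
Op 2: free(a) -> (freed a); heap: [0-59 FREE]
Op 3: b = malloc(18) -> b = 0; heap: [0-17 ALLOC][18-59 FREE]
Op 4: c = malloc(17) -> c = 18; heap: [0-17 ALLOC][18-34 ALLOC][35-59 FREE]
Op 5: d = malloc(11) -> d = 35; heap: [0-17 ALLOC][18-34 ALLOC][35-45 ALLOC][46-59 FREE]
malloc(27): first-fit scan over [0-17 ALLOC][18-34 ALLOC][35-45 ALLOC][46-59 FREE] -> NULL

Answer: NULL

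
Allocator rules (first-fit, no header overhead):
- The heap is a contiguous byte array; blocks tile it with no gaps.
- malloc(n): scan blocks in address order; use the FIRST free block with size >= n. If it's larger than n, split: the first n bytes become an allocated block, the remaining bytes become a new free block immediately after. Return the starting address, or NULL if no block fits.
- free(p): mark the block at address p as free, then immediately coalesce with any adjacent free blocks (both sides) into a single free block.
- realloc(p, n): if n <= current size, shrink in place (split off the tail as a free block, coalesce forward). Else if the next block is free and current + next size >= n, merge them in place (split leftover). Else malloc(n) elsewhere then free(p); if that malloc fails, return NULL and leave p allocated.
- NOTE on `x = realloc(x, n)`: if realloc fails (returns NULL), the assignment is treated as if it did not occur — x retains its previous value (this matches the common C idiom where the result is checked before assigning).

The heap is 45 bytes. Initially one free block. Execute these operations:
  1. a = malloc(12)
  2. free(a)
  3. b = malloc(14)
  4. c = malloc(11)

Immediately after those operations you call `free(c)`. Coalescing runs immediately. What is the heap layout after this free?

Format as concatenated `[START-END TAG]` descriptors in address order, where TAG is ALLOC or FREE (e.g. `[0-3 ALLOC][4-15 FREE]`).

Op 1: a = malloc(12) -> a = 0; heap: [0-11 ALLOC][12-44 FREE]
Op 2: free(a) -> (freed a); heap: [0-44 FREE]
Op 3: b = malloc(14) -> b = 0; heap: [0-13 ALLOC][14-44 FREE]
Op 4: c = malloc(11) -> c = 14; heap: [0-13 ALLOC][14-24 ALLOC][25-44 FREE]
free(c): c = 14 -> block [14-24 ALLOC]; mark free, coalesce with adjacent free neighbors -> [0-13 ALLOC][14-44 FREE]

Answer: [0-13 ALLOC][14-44 FREE]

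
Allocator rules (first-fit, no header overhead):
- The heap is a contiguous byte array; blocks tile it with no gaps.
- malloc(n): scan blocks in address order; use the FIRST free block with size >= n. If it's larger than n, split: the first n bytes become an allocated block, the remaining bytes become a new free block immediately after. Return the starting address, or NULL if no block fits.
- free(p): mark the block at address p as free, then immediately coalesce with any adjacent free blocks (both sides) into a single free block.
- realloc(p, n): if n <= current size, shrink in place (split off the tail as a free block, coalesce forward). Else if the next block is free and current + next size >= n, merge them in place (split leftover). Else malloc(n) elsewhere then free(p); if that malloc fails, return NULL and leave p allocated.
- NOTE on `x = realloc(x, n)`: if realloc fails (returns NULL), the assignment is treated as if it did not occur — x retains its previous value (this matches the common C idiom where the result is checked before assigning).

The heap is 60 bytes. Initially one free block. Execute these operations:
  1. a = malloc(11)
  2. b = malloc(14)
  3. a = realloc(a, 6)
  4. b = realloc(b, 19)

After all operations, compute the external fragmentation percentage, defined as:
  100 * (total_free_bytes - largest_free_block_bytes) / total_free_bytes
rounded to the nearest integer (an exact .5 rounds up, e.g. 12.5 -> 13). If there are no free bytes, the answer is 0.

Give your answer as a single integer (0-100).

Op 1: a = malloc(11) -> a = 0; heap: [0-10 ALLOC][11-59 FREE]
Op 2: b = malloc(14) -> b = 11; heap: [0-10 ALLOC][11-24 ALLOC][25-59 FREE]
Op 3: a = realloc(a, 6) -> a = 0; heap: [0-5 ALLOC][6-10 FREE][11-24 ALLOC][25-59 FREE]
Op 4: b = realloc(b, 19) -> b = 11; heap: [0-5 ALLOC][6-10 FREE][11-29 ALLOC][30-59 FREE]
Free blocks: [5 30] total_free=35 largest=30 -> 100*(35-30)/35 = 500/35 ≈ 14.286 -> rounds to 14

Answer: 14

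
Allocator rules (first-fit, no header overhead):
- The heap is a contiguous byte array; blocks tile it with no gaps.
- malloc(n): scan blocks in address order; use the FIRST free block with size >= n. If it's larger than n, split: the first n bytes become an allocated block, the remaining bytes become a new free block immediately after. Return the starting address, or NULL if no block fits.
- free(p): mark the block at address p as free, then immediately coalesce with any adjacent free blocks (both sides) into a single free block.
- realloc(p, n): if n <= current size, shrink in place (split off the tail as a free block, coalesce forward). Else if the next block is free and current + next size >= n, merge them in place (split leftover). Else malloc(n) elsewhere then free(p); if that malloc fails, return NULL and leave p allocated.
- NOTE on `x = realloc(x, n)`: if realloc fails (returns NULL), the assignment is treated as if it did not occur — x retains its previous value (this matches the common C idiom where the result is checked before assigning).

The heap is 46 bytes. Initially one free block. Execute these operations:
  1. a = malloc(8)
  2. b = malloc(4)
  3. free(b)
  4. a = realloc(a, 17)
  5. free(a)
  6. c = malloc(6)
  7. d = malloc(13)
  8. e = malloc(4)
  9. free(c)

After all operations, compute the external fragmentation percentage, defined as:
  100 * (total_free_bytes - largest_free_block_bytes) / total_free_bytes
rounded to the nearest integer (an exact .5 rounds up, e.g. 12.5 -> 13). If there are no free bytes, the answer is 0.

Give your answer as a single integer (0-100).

Answer: 21

Derivation:
Op 1: a = malloc(8) -> a = 0; heap: [0-7 ALLOC][8-45 FREE]
Op 2: b = malloc(4) -> b = 8; heap: [0-7 ALLOC][8-11 ALLOC][12-45 FREE]
Op 3: free(b) -> (freed b); heap: [0-7 ALLOC][8-45 FREE]
Op 4: a = realloc(a, 17) -> a = 0; heap: [0-16 ALLOC][17-45 FREE]
Op 5: free(a) -> (freed a); heap: [0-45 FREE]
Op 6: c = malloc(6) -> c = 0; heap: [0-5 ALLOC][6-45 FREE]
Op 7: d = malloc(13) -> d = 6; heap: [0-5 ALLOC][6-18 ALLOC][19-45 FREE]
Op 8: e = malloc(4) -> e = 19; heap: [0-5 ALLOC][6-18 ALLOC][19-22 ALLOC][23-45 FREE]
Op 9: free(c) -> (freed c); heap: [0-5 FREE][6-18 ALLOC][19-22 ALLOC][23-45 FREE]
Free blocks: [6 23] total_free=29 largest=23 -> 100*(29-23)/29 = 600/29 ≈ 20.690 -> rounds to 21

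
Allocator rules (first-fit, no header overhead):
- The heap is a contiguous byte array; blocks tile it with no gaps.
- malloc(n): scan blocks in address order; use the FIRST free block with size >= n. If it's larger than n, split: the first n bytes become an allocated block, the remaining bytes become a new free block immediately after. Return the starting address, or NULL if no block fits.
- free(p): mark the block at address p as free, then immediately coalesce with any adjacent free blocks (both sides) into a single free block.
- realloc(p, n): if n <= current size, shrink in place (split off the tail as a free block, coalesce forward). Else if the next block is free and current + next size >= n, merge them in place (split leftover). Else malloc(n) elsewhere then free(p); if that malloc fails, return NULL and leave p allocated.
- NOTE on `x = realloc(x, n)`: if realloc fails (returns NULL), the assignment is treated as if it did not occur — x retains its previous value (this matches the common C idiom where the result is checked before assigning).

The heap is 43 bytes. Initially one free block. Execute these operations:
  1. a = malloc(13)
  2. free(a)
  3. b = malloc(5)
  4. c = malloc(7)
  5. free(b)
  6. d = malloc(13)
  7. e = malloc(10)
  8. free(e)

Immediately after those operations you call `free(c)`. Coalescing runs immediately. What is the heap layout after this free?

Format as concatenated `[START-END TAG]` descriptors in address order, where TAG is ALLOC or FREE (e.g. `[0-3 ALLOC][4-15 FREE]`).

Answer: [0-11 FREE][12-24 ALLOC][25-42 FREE]

Derivation:
Op 1: a = malloc(13) -> a = 0; heap: [0-12 ALLOC][13-42 FREE]
Op 2: free(a) -> (freed a); heap: [0-42 FREE]
Op 3: b = malloc(5) -> b = 0; heap: [0-4 ALLOC][5-42 FREE]
Op 4: c = malloc(7) -> c = 5; heap: [0-4 ALLOC][5-11 ALLOC][12-42 FREE]
Op 5: free(b) -> (freed b); heap: [0-4 FREE][5-11 ALLOC][12-42 FREE]
Op 6: d = malloc(13) -> d = 12; heap: [0-4 FREE][5-11 ALLOC][12-24 ALLOC][25-42 FREE]
Op 7: e = malloc(10) -> e = 25; heap: [0-4 FREE][5-11 ALLOC][12-24 ALLOC][25-34 ALLOC][35-42 FREE]
Op 8: free(e) -> (freed e); heap: [0-4 FREE][5-11 ALLOC][12-24 ALLOC][25-42 FREE]
free(c): c = 5 -> block [5-11 ALLOC]; mark free, coalesce with adjacent free neighbors -> [0-11 FREE][12-24 ALLOC][25-42 FREE]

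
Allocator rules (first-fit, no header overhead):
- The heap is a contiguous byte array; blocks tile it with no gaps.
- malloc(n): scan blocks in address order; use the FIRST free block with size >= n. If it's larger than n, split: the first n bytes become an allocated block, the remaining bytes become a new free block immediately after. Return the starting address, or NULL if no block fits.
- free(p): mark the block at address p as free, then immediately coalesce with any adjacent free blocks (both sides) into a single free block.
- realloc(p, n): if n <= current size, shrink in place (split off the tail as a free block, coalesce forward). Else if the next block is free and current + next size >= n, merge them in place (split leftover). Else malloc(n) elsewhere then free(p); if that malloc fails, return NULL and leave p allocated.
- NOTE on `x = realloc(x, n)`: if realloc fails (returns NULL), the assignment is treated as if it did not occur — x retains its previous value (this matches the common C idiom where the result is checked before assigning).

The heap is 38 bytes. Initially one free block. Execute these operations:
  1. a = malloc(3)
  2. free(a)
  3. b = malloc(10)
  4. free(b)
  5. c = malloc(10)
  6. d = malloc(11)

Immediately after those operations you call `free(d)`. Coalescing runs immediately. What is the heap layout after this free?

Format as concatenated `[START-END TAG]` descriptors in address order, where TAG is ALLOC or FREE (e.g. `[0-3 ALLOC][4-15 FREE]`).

Op 1: a = malloc(3) -> a = 0; heap: [0-2 ALLOC][3-37 FREE]
Op 2: free(a) -> (freed a); heap: [0-37 FREE]
Op 3: b = malloc(10) -> b = 0; heap: [0-9 ALLOC][10-37 FREE]
Op 4: free(b) -> (freed b); heap: [0-37 FREE]
Op 5: c = malloc(10) -> c = 0; heap: [0-9 ALLOC][10-37 FREE]
Op 6: d = malloc(11) -> d = 10; heap: [0-9 ALLOC][10-20 ALLOC][21-37 FREE]
free(d): d = 10 -> block [10-20 ALLOC]; mark free, coalesce with adjacent free neighbors -> [0-9 ALLOC][10-37 FREE]

Answer: [0-9 ALLOC][10-37 FREE]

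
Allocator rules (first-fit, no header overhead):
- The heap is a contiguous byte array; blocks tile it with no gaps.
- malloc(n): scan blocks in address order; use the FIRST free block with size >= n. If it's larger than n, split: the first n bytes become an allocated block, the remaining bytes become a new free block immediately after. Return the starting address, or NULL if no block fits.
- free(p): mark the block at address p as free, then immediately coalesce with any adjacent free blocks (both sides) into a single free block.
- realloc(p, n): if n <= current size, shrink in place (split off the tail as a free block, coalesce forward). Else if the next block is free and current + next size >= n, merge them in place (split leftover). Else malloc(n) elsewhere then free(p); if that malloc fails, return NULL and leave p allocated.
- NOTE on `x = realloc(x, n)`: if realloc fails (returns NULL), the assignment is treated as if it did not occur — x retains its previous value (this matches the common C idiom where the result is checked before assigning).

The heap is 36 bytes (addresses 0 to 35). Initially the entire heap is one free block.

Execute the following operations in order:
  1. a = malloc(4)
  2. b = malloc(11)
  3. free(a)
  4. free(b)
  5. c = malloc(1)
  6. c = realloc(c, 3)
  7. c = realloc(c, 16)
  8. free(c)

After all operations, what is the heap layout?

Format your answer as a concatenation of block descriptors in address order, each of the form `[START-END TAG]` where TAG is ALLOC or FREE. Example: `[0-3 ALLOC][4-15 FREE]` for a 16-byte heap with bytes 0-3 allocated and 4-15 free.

Answer: [0-35 FREE]

Derivation:
Op 1: a = malloc(4) -> a = 0; heap: [0-3 ALLOC][4-35 FREE]
Op 2: b = malloc(11) -> b = 4; heap: [0-3 ALLOC][4-14 ALLOC][15-35 FREE]
Op 3: free(a) -> (freed a); heap: [0-3 FREE][4-14 ALLOC][15-35 FREE]
Op 4: free(b) -> (freed b); heap: [0-35 FREE]
Op 5: c = malloc(1) -> c = 0; heap: [0-0 ALLOC][1-35 FREE]
Op 6: c = realloc(c, 3) -> c = 0; heap: [0-2 ALLOC][3-35 FREE]
Op 7: c = realloc(c, 16) -> c = 0; heap: [0-15 ALLOC][16-35 FREE]
Op 8: free(c) -> (freed c); heap: [0-35 FREE]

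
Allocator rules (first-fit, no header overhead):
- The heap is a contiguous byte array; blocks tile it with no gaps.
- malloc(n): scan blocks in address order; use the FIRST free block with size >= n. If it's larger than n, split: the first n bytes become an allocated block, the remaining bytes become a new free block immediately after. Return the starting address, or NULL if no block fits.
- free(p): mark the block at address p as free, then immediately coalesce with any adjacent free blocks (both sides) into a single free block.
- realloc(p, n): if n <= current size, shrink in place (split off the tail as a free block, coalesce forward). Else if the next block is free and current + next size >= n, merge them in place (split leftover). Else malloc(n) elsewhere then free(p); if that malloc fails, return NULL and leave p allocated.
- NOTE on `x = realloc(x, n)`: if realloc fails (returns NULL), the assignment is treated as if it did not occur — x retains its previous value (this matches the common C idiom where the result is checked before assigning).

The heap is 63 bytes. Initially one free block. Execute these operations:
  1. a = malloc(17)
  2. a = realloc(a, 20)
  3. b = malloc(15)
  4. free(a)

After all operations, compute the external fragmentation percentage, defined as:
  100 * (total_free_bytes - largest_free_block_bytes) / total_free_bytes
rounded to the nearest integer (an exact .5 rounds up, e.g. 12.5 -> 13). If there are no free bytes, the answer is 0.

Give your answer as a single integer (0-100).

Op 1: a = malloc(17) -> a = 0; heap: [0-16 ALLOC][17-62 FREE]
Op 2: a = realloc(a, 20) -> a = 0; heap: [0-19 ALLOC][20-62 FREE]
Op 3: b = malloc(15) -> b = 20; heap: [0-19 ALLOC][20-34 ALLOC][35-62 FREE]
Op 4: free(a) -> (freed a); heap: [0-19 FREE][20-34 ALLOC][35-62 FREE]
Free blocks: [20 28] total_free=48 largest=28 -> 100*(48-28)/48 = 2000/48 ≈ 41.667 -> rounds to 42

Answer: 42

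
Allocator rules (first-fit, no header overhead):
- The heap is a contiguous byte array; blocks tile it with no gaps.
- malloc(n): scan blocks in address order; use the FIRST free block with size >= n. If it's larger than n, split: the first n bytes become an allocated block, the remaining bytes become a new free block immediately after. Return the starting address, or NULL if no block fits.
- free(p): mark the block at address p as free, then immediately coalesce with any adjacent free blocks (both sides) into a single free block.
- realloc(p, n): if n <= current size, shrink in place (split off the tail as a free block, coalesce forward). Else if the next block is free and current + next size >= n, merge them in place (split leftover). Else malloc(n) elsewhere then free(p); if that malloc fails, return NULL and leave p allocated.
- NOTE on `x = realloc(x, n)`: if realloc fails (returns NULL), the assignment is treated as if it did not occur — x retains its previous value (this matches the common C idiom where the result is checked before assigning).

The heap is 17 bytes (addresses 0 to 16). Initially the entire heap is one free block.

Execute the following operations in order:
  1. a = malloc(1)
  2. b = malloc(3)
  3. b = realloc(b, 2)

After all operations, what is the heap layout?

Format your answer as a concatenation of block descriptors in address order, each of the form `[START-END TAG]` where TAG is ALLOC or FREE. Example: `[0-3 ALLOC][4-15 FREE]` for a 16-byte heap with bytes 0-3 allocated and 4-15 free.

Op 1: a = malloc(1) -> a = 0; heap: [0-0 ALLOC][1-16 FREE]
Op 2: b = malloc(3) -> b = 1; heap: [0-0 ALLOC][1-3 ALLOC][4-16 FREE]
Op 3: b = realloc(b, 2) -> b = 1; heap: [0-0 ALLOC][1-2 ALLOC][3-16 FREE]

Answer: [0-0 ALLOC][1-2 ALLOC][3-16 FREE]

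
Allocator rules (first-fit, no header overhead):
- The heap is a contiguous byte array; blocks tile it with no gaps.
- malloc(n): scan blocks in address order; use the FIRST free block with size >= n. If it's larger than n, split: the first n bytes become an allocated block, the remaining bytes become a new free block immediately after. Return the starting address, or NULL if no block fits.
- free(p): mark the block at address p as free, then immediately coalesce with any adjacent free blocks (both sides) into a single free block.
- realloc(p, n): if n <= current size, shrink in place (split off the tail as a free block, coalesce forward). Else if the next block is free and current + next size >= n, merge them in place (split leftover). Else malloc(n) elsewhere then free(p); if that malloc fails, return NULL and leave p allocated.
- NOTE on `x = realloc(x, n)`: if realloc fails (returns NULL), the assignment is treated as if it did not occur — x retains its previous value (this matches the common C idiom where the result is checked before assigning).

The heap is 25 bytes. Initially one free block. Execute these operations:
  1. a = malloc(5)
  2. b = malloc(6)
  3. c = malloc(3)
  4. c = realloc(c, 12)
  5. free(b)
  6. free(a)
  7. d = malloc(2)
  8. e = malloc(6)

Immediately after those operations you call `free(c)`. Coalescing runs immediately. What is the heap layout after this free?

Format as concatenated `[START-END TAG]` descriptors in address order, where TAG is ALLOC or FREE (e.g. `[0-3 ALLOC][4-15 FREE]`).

Answer: [0-1 ALLOC][2-7 ALLOC][8-24 FREE]

Derivation:
Op 1: a = malloc(5) -> a = 0; heap: [0-4 ALLOC][5-24 FREE]
Op 2: b = malloc(6) -> b = 5; heap: [0-4 ALLOC][5-10 ALLOC][11-24 FREE]
Op 3: c = malloc(3) -> c = 11; heap: [0-4 ALLOC][5-10 ALLOC][11-13 ALLOC][14-24 FREE]
Op 4: c = realloc(c, 12) -> c = 11; heap: [0-4 ALLOC][5-10 ALLOC][11-22 ALLOC][23-24 FREE]
Op 5: free(b) -> (freed b); heap: [0-4 ALLOC][5-10 FREE][11-22 ALLOC][23-24 FREE]
Op 6: free(a) -> (freed a); heap: [0-10 FREE][11-22 ALLOC][23-24 FREE]
Op 7: d = malloc(2) -> d = 0; heap: [0-1 ALLOC][2-10 FREE][11-22 ALLOC][23-24 FREE]
Op 8: e = malloc(6) -> e = 2; heap: [0-1 ALLOC][2-7 ALLOC][8-10 FREE][11-22 ALLOC][23-24 FREE]
free(c): c = 11 -> block [11-22 ALLOC]; mark free, coalesce with adjacent free neighbors -> [0-1 ALLOC][2-7 ALLOC][8-24 FREE]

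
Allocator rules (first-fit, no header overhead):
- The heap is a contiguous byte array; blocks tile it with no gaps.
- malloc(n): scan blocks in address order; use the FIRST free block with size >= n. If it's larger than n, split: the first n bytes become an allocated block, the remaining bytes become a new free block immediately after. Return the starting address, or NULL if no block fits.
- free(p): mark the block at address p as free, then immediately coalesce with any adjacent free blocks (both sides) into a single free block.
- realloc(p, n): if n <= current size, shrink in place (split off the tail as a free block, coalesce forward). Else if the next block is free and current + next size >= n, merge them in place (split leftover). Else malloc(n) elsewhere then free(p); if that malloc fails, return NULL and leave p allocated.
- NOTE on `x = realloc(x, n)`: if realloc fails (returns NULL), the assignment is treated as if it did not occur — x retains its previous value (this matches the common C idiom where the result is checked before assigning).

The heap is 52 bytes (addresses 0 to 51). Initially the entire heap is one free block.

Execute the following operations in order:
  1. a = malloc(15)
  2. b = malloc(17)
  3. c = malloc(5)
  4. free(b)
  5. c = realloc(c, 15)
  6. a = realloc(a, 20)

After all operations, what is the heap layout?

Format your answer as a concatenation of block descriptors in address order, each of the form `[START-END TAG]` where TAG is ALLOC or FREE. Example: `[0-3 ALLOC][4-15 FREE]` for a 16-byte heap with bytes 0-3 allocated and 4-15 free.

Op 1: a = malloc(15) -> a = 0; heap: [0-14 ALLOC][15-51 FREE]
Op 2: b = malloc(17) -> b = 15; heap: [0-14 ALLOC][15-31 ALLOC][32-51 FREE]
Op 3: c = malloc(5) -> c = 32; heap: [0-14 ALLOC][15-31 ALLOC][32-36 ALLOC][37-51 FREE]
Op 4: free(b) -> (freed b); heap: [0-14 ALLOC][15-31 FREE][32-36 ALLOC][37-51 FREE]
Op 5: c = realloc(c, 15) -> c = 32; heap: [0-14 ALLOC][15-31 FREE][32-46 ALLOC][47-51 FREE]
Op 6: a = realloc(a, 20) -> a = 0; heap: [0-19 ALLOC][20-31 FREE][32-46 ALLOC][47-51 FREE]

Answer: [0-19 ALLOC][20-31 FREE][32-46 ALLOC][47-51 FREE]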